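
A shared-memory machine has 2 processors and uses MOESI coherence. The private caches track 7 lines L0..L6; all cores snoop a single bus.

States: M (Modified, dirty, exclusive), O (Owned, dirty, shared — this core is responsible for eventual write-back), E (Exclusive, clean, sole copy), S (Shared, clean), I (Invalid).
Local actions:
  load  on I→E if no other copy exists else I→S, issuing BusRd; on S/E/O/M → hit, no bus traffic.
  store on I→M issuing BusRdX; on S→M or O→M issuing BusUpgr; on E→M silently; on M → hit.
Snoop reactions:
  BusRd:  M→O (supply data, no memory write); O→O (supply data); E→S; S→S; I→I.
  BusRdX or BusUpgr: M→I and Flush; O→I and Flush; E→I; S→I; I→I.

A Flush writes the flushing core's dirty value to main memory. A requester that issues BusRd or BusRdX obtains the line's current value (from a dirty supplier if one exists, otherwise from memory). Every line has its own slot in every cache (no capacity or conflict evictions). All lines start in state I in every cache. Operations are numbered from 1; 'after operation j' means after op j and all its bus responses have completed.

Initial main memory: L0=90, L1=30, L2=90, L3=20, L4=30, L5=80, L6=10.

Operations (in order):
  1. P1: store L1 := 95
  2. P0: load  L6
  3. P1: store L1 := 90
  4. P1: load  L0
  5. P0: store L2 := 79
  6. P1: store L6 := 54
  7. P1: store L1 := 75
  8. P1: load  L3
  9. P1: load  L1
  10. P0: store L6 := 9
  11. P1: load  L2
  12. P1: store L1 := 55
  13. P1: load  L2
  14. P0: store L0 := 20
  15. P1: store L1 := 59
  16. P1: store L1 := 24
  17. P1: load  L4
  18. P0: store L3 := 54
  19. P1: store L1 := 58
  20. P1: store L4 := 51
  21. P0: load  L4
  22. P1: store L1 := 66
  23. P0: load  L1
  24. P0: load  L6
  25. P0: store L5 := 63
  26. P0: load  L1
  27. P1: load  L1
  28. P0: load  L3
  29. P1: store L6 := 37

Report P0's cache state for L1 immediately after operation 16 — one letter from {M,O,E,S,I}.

[1] P1: store L1 := 95 | P0:I, P1:M(95) | bus: BusRdX
[2] P0: load  L6 | P0:E(10), P1:I | bus: BusRd
[3] P1: store L1 := 90 | P0:I, P1:M(90) | bus: none
[4] P1: load  L0 | P0:I, P1:E(90) | bus: BusRd
[5] P0: store L2 := 79 | P0:M(79), P1:I | bus: BusRdX
[6] P1: store L6 := 54 | P0:I, P1:M(54) | bus: BusRdX
[7] P1: store L1 := 75 | P0:I, P1:M(75) | bus: none
[8] P1: load  L3 | P0:I, P1:E(20) | bus: BusRd
[9] P1: load  L1 | P0:I, P1:M(75) | bus: none
[10] P0: store L6 := 9 | P0:M(9), P1:I | bus: BusRdX,Flush
[11] P1: load  L2 | P0:O(79), P1:S(79) | bus: BusRd
[12] P1: store L1 := 55 | P0:I, P1:M(55) | bus: none
[13] P1: load  L2 | P0:O(79), P1:S(79) | bus: none
[14] P0: store L0 := 20 | P0:M(20), P1:I | bus: BusRdX
[15] P1: store L1 := 59 | P0:I, P1:M(59) | bus: none
[16] P1: store L1 := 24 | P0:I, P1:M(24) | bus: none
[17] P1: load  L4 | P0:I, P1:E(30) | bus: BusRd
[18] P0: store L3 := 54 | P0:M(54), P1:I | bus: BusRdX
[19] P1: store L1 := 58 | P0:I, P1:M(58) | bus: none
[20] P1: store L4 := 51 | P0:I, P1:M(51) | bus: none
[21] P0: load  L4 | P0:S(51), P1:O(51) | bus: BusRd
[22] P1: store L1 := 66 | P0:I, P1:M(66) | bus: none
[23] P0: load  L1 | P0:S(66), P1:O(66) | bus: BusRd
[24] P0: load  L6 | P0:M(9), P1:I | bus: none
[25] P0: store L5 := 63 | P0:M(63), P1:I | bus: BusRdX
[26] P0: load  L1 | P0:S(66), P1:O(66) | bus: none
[27] P1: load  L1 | P0:S(66), P1:O(66) | bus: none
[28] P0: load  L3 | P0:M(54), P1:I | bus: none
[29] P1: store L6 := 37 | P0:I, P1:M(37) | bus: BusRdX,Flush

state = I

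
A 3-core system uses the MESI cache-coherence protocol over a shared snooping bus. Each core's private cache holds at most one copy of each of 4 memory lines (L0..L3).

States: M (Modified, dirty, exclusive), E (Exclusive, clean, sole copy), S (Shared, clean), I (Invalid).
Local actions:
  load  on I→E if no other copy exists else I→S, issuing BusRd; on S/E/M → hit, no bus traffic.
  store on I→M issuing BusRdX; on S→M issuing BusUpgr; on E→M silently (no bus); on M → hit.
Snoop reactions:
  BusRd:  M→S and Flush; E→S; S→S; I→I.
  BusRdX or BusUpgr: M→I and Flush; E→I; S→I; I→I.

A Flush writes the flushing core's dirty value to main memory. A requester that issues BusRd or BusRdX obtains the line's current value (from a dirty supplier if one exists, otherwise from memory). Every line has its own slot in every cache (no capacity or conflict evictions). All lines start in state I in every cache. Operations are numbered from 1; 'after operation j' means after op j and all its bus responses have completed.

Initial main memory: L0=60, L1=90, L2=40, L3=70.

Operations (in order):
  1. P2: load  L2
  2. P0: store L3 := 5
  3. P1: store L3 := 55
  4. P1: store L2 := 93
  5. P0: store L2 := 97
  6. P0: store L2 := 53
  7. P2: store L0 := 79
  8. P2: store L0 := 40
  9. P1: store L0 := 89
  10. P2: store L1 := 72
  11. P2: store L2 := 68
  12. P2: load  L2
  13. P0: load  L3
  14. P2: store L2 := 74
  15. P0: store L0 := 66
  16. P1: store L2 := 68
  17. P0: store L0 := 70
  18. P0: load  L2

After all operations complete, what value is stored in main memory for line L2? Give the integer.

[1] P2: load  L2 | P0:I, P1:I, P2:E(40) | bus: BusRd
[2] P0: store L3 := 5 | P0:M(5), P1:I, P2:I | bus: BusRdX
[3] P1: store L3 := 55 | P0:I, P1:M(55), P2:I | bus: BusRdX,Flush
[4] P1: store L2 := 93 | P0:I, P1:M(93), P2:I | bus: BusRdX
[5] P0: store L2 := 97 | P0:M(97), P1:I, P2:I | bus: BusRdX,Flush
[6] P0: store L2 := 53 | P0:M(53), P1:I, P2:I | bus: none
[7] P2: store L0 := 79 | P0:I, P1:I, P2:M(79) | bus: BusRdX
[8] P2: store L0 := 40 | P0:I, P1:I, P2:M(40) | bus: none
[9] P1: store L0 := 89 | P0:I, P1:M(89), P2:I | bus: BusRdX,Flush
[10] P2: store L1 := 72 | P0:I, P1:I, P2:M(72) | bus: BusRdX
[11] P2: store L2 := 68 | P0:I, P1:I, P2:M(68) | bus: BusRdX,Flush
[12] P2: load  L2 | P0:I, P1:I, P2:M(68) | bus: none
[13] P0: load  L3 | P0:S(55), P1:S(55), P2:I | bus: BusRd,Flush
[14] P2: store L2 := 74 | P0:I, P1:I, P2:M(74) | bus: none
[15] P0: store L0 := 66 | P0:M(66), P1:I, P2:I | bus: BusRdX,Flush
[16] P1: store L2 := 68 | P0:I, P1:M(68), P2:I | bus: BusRdX,Flush
[17] P0: store L0 := 70 | P0:M(70), P1:I, P2:I | bus: none
[18] P0: load  L2 | P0:S(68), P1:S(68), P2:I | bus: BusRd,Flush

memory[L2] = 68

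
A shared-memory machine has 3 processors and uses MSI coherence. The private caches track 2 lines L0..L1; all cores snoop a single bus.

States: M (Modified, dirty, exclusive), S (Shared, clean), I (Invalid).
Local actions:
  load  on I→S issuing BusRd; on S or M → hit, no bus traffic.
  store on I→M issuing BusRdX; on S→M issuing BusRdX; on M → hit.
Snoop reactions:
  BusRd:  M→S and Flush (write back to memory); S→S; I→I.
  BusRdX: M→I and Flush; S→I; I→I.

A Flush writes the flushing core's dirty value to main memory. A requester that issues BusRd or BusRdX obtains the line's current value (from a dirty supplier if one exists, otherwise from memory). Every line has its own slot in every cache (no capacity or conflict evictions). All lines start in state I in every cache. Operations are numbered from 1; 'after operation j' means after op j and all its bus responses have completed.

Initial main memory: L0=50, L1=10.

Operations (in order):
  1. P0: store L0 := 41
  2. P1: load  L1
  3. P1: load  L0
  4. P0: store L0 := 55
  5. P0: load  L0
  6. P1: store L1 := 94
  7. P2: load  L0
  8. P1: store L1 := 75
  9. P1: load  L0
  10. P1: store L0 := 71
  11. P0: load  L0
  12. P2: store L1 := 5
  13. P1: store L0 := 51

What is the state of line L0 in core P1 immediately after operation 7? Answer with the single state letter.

state = I

1. P0: store L0 := 41  bus=[BusRdX]  L0: P0=M P1=I P2=I  mem[L0]=50
2. P1: load  L1  bus=[BusRd]  L1: P0=I P1=S P2=I  mem[L1]=10
3. P1: load  L0  bus=[BusRd,Flush]  L0: P0=S P1=S P2=I  mem[L0]=41
4. P0: store L0 := 55  bus=[BusRdX]  L0: P0=M P1=I P2=I  mem[L0]=41
5. P0: load  L0  bus=[-]  L0: P0=M P1=I P2=I  mem[L0]=41
6. P1: store L1 := 94  bus=[BusRdX]  L1: P0=I P1=M P2=I  mem[L1]=10
7. P2: load  L0  bus=[BusRd,Flush]  L0: P0=S P1=I P2=S  mem[L0]=55
8. P1: store L1 := 75  bus=[-]  L1: P0=I P1=M P2=I  mem[L1]=10
9. P1: load  L0  bus=[BusRd]  L0: P0=S P1=S P2=S  mem[L0]=55
10. P1: store L0 := 71  bus=[BusRdX]  L0: P0=I P1=M P2=I  mem[L0]=55
11. P0: load  L0  bus=[BusRd,Flush]  L0: P0=S P1=S P2=I  mem[L0]=71
12. P2: store L1 := 5  bus=[BusRdX,Flush]  L1: P0=I P1=I P2=M  mem[L1]=75
13. P1: store L0 := 51  bus=[BusRdX]  L0: P0=I P1=M P2=I  mem[L0]=71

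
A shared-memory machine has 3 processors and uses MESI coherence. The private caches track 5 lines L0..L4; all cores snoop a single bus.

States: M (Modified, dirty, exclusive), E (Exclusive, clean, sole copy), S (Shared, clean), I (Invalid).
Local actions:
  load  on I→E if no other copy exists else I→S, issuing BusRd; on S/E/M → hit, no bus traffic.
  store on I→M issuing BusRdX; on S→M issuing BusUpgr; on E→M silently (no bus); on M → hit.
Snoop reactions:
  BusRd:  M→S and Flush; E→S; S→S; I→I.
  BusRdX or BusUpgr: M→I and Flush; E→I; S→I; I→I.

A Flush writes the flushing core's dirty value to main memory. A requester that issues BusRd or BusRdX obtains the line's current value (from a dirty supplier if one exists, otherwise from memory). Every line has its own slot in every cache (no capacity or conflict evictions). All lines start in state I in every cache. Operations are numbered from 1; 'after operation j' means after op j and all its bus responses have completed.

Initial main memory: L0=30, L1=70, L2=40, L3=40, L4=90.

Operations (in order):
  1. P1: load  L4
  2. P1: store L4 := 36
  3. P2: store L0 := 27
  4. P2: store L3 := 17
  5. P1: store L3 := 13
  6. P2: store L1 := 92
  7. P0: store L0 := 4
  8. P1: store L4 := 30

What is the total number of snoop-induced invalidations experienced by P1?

invalidations = 0

  op1 P1: load  L4 → I/E/I on L4; bus BusRd; mem=90
  op2 P1: store L4 := 36 → I/M/I on L4; bus (none); mem=90
  op3 P2: store L0 := 27 → I/I/M on L0; bus BusRdX; mem=30
  op4 P2: store L3 := 17 → I/I/M on L3; bus BusRdX; mem=40
  op5 P1: store L3 := 13 → I/M/I on L3; bus BusRdX Flush; mem=17
  op6 P2: store L1 := 92 → I/I/M on L1; bus BusRdX; mem=70
  op7 P0: store L0 := 4 → M/I/I on L0; bus BusRdX Flush; mem=27
  op8 P1: store L4 := 30 → I/M/I on L4; bus (none); mem=90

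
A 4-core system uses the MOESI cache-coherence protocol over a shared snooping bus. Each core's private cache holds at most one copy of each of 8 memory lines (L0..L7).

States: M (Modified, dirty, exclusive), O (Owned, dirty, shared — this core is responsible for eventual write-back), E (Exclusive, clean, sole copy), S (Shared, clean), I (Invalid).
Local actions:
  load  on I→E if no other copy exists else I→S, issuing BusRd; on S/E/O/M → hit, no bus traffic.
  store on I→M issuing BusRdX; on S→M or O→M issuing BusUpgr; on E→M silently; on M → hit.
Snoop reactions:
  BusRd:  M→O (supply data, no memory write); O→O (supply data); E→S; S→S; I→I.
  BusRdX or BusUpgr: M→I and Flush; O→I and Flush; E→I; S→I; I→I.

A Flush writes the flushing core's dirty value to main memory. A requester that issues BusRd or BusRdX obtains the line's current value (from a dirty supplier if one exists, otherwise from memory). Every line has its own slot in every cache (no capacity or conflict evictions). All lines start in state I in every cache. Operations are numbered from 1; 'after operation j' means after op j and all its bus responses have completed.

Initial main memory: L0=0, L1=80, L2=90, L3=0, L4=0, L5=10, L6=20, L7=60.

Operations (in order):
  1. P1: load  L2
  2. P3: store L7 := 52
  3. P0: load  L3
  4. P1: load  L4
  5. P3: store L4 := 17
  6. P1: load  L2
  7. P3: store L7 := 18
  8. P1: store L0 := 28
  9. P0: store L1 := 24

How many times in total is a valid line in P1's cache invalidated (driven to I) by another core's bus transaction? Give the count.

  op1 P1: load  L2 → I/E/I/I on L2; bus BusRd; mem=90
  op2 P3: store L7 := 52 → I/I/I/M on L7; bus BusRdX; mem=60
  op3 P0: load  L3 → E/I/I/I on L3; bus BusRd; mem=0
  op4 P1: load  L4 → I/E/I/I on L4; bus BusRd; mem=0
  op5 P3: store L4 := 17 → I/I/I/M on L4; bus BusRdX; mem=0
  op6 P1: load  L2 → I/E/I/I on L2; bus (none); mem=90
  op7 P3: store L7 := 18 → I/I/I/M on L7; bus (none); mem=60
  op8 P1: store L0 := 28 → I/M/I/I on L0; bus BusRdX; mem=0
  op9 P0: store L1 := 24 → M/I/I/I on L1; bus BusRdX; mem=80

invalidations = 1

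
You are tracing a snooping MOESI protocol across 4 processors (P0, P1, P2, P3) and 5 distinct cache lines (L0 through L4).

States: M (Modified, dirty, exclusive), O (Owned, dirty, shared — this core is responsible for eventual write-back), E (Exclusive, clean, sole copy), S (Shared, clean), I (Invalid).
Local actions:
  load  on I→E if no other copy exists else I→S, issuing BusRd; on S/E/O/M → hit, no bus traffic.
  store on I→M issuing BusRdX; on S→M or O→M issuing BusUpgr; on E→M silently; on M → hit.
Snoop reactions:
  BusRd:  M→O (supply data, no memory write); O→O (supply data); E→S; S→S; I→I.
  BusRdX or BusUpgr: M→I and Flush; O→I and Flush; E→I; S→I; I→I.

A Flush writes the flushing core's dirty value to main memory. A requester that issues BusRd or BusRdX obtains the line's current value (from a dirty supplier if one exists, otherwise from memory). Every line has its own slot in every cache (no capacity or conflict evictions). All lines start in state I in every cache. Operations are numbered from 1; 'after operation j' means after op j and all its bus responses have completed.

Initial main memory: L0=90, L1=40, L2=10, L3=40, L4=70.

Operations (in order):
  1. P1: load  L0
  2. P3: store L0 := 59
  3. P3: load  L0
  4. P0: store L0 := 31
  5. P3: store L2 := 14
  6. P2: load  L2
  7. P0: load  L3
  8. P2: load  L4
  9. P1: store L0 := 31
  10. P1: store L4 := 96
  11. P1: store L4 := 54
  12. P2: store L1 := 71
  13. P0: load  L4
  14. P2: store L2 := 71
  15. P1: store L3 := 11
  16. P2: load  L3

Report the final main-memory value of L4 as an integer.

memory[L4] = 70

step 1: P1: load  L0  ⟶  IEII  (L0)  txn=BusRd  M[L0]=90
step 2: P3: store L0 := 59  ⟶  IIIM  (L0)  txn=BusRdX  M[L0]=90
step 3: P3: load  L0  ⟶  IIIM  (L0)  txn=∅  M[L0]=90
step 4: P0: store L0 := 31  ⟶  MIII  (L0)  txn=BusRdX+Flush  M[L0]=59
step 5: P3: store L2 := 14  ⟶  IIIM  (L2)  txn=BusRdX  M[L2]=10
step 6: P2: load  L2  ⟶  IISO  (L2)  txn=BusRd  M[L2]=10
step 7: P0: load  L3  ⟶  EIII  (L3)  txn=BusRd  M[L3]=40
step 8: P2: load  L4  ⟶  IIEI  (L4)  txn=BusRd  M[L4]=70
step 9: P1: store L0 := 31  ⟶  IMII  (L0)  txn=BusRdX+Flush  M[L0]=31
step 10: P1: store L4 := 96  ⟶  IMII  (L4)  txn=BusRdX  M[L4]=70
step 11: P1: store L4 := 54  ⟶  IMII  (L4)  txn=∅  M[L4]=70
step 12: P2: store L1 := 71  ⟶  IIMI  (L1)  txn=BusRdX  M[L1]=40
step 13: P0: load  L4  ⟶  SOII  (L4)  txn=BusRd  M[L4]=70
step 14: P2: store L2 := 71  ⟶  IIMI  (L2)  txn=BusUpgr+Flush  M[L2]=14
step 15: P1: store L3 := 11  ⟶  IMII  (L3)  txn=BusRdX  M[L3]=40
step 16: P2: load  L3  ⟶  IOSI  (L3)  txn=BusRd  M[L3]=40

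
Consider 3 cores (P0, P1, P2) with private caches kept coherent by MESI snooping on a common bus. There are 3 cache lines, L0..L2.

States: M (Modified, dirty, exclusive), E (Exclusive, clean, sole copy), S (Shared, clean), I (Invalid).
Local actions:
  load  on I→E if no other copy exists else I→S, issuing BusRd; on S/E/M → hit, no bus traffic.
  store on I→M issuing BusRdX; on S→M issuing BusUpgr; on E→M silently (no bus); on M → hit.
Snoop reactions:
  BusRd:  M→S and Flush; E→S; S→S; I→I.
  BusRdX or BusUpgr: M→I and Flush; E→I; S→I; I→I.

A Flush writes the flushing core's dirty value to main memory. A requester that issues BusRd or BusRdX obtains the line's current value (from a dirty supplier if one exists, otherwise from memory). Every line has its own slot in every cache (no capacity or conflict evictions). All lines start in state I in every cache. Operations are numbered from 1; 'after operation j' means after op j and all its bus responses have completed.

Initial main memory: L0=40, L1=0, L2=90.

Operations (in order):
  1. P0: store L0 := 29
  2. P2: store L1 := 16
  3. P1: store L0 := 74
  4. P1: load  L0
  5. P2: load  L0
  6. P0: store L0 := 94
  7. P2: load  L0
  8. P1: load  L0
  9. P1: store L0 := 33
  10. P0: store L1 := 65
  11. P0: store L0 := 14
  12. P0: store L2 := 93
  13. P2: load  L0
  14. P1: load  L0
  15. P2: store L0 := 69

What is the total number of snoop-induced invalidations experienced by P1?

invalidations = 3

  op1 P0: store L0 := 29 → M/I/I on L0; bus BusRdX; mem=40
  op2 P2: store L1 := 16 → I/I/M on L1; bus BusRdX; mem=0
  op3 P1: store L0 := 74 → I/M/I on L0; bus BusRdX Flush; mem=29
  op4 P1: load  L0 → I/M/I on L0; bus (none); mem=29
  op5 P2: load  L0 → I/S/S on L0; bus BusRd Flush; mem=74
  op6 P0: store L0 := 94 → M/I/I on L0; bus BusRdX; mem=74
  op7 P2: load  L0 → S/I/S on L0; bus BusRd Flush; mem=94
  op8 P1: load  L0 → S/S/S on L0; bus BusRd; mem=94
  op9 P1: store L0 := 33 → I/M/I on L0; bus BusUpgr; mem=94
  op10 P0: store L1 := 65 → M/I/I on L1; bus BusRdX Flush; mem=16
  op11 P0: store L0 := 14 → M/I/I on L0; bus BusRdX Flush; mem=33
  op12 P0: store L2 := 93 → M/I/I on L2; bus BusRdX; mem=90
  op13 P2: load  L0 → S/I/S on L0; bus BusRd Flush; mem=14
  op14 P1: load  L0 → S/S/S on L0; bus BusRd; mem=14
  op15 P2: store L0 := 69 → I/I/M on L0; bus BusUpgr; mem=14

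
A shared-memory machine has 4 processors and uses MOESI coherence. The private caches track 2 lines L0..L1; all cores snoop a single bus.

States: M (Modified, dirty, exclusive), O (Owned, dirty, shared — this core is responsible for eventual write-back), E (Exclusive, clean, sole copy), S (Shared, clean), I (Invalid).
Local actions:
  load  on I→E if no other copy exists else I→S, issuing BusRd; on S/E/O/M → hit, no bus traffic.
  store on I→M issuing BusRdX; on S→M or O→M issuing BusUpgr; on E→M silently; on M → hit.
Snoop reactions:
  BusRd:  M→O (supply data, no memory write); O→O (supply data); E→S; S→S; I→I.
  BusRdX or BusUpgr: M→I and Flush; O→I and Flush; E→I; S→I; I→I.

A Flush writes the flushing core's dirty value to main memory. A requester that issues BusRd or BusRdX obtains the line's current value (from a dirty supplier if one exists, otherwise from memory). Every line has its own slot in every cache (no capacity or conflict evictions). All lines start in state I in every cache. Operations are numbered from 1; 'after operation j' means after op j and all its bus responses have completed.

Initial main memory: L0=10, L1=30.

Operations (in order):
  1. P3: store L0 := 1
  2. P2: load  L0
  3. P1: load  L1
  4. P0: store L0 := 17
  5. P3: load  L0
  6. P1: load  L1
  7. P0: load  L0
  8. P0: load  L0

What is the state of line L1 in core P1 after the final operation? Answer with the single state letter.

state = E

[1] P3: store L0 := 1 | P0:I, P1:I, P2:I, P3:M(1) | bus: BusRdX
[2] P2: load  L0 | P0:I, P1:I, P2:S(1), P3:O(1) | bus: BusRd
[3] P1: load  L1 | P0:I, P1:E(30), P2:I, P3:I | bus: BusRd
[4] P0: store L0 := 17 | P0:M(17), P1:I, P2:I, P3:I | bus: BusRdX,Flush
[5] P3: load  L0 | P0:O(17), P1:I, P2:I, P3:S(17) | bus: BusRd
[6] P1: load  L1 | P0:I, P1:E(30), P2:I, P3:I | bus: none
[7] P0: load  L0 | P0:O(17), P1:I, P2:I, P3:S(17) | bus: none
[8] P0: load  L0 | P0:O(17), P1:I, P2:I, P3:S(17) | bus: none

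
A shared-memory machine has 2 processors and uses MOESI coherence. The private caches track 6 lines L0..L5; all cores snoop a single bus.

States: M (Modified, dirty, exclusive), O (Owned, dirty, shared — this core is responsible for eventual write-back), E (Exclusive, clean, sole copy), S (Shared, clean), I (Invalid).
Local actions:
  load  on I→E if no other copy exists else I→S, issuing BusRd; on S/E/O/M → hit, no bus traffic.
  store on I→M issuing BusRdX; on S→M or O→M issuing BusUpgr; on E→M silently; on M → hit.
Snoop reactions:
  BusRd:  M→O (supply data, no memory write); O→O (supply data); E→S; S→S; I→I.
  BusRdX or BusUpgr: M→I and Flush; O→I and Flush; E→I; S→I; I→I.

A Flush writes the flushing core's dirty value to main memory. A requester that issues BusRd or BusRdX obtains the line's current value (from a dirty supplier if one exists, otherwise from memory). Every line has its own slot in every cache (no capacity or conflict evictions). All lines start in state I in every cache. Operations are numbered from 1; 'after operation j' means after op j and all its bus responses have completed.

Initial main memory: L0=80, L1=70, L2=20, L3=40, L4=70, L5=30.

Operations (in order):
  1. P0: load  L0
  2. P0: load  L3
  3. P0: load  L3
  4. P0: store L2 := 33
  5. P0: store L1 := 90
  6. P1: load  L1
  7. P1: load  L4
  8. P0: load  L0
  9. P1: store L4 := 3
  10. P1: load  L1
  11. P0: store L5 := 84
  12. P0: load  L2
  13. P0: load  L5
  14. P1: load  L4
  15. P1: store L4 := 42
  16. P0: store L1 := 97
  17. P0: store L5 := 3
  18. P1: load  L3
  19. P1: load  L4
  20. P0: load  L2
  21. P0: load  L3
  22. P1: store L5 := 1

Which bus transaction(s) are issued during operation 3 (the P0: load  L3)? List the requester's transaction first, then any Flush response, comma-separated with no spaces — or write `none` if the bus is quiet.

  op1 P0: load  L0 → E/I on L0; bus BusRd; mem=80
  op2 P0: load  L3 → E/I on L3; bus BusRd; mem=40
  op3 P0: load  L3 → E/I on L3; bus (none); mem=40
  op4 P0: store L2 := 33 → M/I on L2; bus BusRdX; mem=20
  op5 P0: store L1 := 90 → M/I on L1; bus BusRdX; mem=70
  op6 P1: load  L1 → O/S on L1; bus BusRd; mem=70
  op7 P1: load  L4 → I/E on L4; bus BusRd; mem=70
  op8 P0: load  L0 → E/I on L0; bus (none); mem=80
  op9 P1: store L4 := 3 → I/M on L4; bus (none); mem=70
  op10 P1: load  L1 → O/S on L1; bus (none); mem=70
  op11 P0: store L5 := 84 → M/I on L5; bus BusRdX; mem=30
  op12 P0: load  L2 → M/I on L2; bus (none); mem=20
  op13 P0: load  L5 → M/I on L5; bus (none); mem=30
  op14 P1: load  L4 → I/M on L4; bus (none); mem=70
  op15 P1: store L4 := 42 → I/M on L4; bus (none); mem=70
  op16 P0: store L1 := 97 → M/I on L1; bus BusUpgr; mem=70
  op17 P0: store L5 := 3 → M/I on L5; bus (none); mem=30
  op18 P1: load  L3 → S/S on L3; bus BusRd; mem=40
  op19 P1: load  L4 → I/M on L4; bus (none); mem=70
  op20 P0: load  L2 → M/I on L2; bus (none); mem=20
  op21 P0: load  L3 → S/S on L3; bus (none); mem=40
  op22 P1: store L5 := 1 → I/M on L5; bus BusRdX Flush; mem=3

bus = none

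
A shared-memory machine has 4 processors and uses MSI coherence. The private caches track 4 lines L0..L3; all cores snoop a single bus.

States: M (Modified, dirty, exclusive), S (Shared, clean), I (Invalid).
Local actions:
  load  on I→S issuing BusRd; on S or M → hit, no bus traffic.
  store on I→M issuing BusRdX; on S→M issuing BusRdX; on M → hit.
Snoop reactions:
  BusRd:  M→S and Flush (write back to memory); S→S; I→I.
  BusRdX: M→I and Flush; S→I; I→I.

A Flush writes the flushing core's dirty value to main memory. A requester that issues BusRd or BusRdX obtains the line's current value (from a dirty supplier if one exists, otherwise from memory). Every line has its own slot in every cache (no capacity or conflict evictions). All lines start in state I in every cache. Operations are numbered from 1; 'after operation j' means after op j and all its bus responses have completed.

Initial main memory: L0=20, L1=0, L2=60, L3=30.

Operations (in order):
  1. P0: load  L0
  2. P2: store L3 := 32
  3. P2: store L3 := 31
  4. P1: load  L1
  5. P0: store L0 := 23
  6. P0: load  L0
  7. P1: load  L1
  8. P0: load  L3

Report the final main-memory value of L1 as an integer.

memory[L1] = 0

  op1 P0: load  L0 → S/I/I/I on L0; bus BusRd; mem=20
  op2 P2: store L3 := 32 → I/I/M/I on L3; bus BusRdX; mem=30
  op3 P2: store L3 := 31 → I/I/M/I on L3; bus (none); mem=30
  op4 P1: load  L1 → I/S/I/I on L1; bus BusRd; mem=0
  op5 P0: store L0 := 23 → M/I/I/I on L0; bus BusRdX; mem=20
  op6 P0: load  L0 → M/I/I/I on L0; bus (none); mem=20
  op7 P1: load  L1 → I/S/I/I on L1; bus (none); mem=0
  op8 P0: load  L3 → S/I/S/I on L3; bus BusRd Flush; mem=31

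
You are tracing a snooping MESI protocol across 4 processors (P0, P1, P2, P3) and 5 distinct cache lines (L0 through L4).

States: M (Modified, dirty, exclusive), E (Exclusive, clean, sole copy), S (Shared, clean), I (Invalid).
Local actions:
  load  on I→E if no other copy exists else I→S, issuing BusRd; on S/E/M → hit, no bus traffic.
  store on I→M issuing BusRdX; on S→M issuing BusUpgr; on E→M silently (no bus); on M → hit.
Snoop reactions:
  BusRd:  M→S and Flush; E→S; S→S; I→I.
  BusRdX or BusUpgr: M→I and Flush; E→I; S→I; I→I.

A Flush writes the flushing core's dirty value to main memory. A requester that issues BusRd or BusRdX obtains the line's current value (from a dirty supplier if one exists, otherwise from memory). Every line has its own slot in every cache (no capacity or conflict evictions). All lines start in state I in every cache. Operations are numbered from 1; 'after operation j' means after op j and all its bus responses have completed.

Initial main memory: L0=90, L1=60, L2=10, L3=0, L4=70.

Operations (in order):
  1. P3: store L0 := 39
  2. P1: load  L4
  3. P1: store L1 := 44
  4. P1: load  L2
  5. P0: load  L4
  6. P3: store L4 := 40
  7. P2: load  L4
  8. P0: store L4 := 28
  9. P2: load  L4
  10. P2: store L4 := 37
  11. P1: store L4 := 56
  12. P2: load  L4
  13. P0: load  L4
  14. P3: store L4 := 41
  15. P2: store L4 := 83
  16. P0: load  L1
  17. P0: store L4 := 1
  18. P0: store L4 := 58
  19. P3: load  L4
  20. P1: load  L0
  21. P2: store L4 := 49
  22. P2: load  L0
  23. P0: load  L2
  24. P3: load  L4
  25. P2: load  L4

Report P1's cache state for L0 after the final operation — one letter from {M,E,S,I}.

step 1: P3: store L0 := 39  ⟶  IIIM  (L0)  txn=BusRdX  M[L0]=90
step 2: P1: load  L4  ⟶  IEII  (L4)  txn=BusRd  M[L4]=70
step 3: P1: store L1 := 44  ⟶  IMII  (L1)  txn=BusRdX  M[L1]=60
step 4: P1: load  L2  ⟶  IEII  (L2)  txn=BusRd  M[L2]=10
step 5: P0: load  L4  ⟶  SSII  (L4)  txn=BusRd  M[L4]=70
step 6: P3: store L4 := 40  ⟶  IIIM  (L4)  txn=BusRdX  M[L4]=70
step 7: P2: load  L4  ⟶  IISS  (L4)  txn=BusRd+Flush  M[L4]=40
step 8: P0: store L4 := 28  ⟶  MIII  (L4)  txn=BusRdX  M[L4]=40
step 9: P2: load  L4  ⟶  SISI  (L4)  txn=BusRd+Flush  M[L4]=28
step 10: P2: store L4 := 37  ⟶  IIMI  (L4)  txn=BusUpgr  M[L4]=28
step 11: P1: store L4 := 56  ⟶  IMII  (L4)  txn=BusRdX+Flush  M[L4]=37
step 12: P2: load  L4  ⟶  ISSI  (L4)  txn=BusRd+Flush  M[L4]=56
step 13: P0: load  L4  ⟶  SSSI  (L4)  txn=BusRd  M[L4]=56
step 14: P3: store L4 := 41  ⟶  IIIM  (L4)  txn=BusRdX  M[L4]=56
step 15: P2: store L4 := 83  ⟶  IIMI  (L4)  txn=BusRdX+Flush  M[L4]=41
step 16: P0: load  L1  ⟶  SSII  (L1)  txn=BusRd+Flush  M[L1]=44
step 17: P0: store L4 := 1  ⟶  MIII  (L4)  txn=BusRdX+Flush  M[L4]=83
step 18: P0: store L4 := 58  ⟶  MIII  (L4)  txn=∅  M[L4]=83
step 19: P3: load  L4  ⟶  SIIS  (L4)  txn=BusRd+Flush  M[L4]=58
step 20: P1: load  L0  ⟶  ISIS  (L0)  txn=BusRd+Flush  M[L0]=39
step 21: P2: store L4 := 49  ⟶  IIMI  (L4)  txn=BusRdX  M[L4]=58
step 22: P2: load  L0  ⟶  ISSS  (L0)  txn=BusRd  M[L0]=39
step 23: P0: load  L2  ⟶  SSII  (L2)  txn=BusRd  M[L2]=10
step 24: P3: load  L4  ⟶  IISS  (L4)  txn=BusRd+Flush  M[L4]=49
step 25: P2: load  L4  ⟶  IISS  (L4)  txn=∅  M[L4]=49

state = S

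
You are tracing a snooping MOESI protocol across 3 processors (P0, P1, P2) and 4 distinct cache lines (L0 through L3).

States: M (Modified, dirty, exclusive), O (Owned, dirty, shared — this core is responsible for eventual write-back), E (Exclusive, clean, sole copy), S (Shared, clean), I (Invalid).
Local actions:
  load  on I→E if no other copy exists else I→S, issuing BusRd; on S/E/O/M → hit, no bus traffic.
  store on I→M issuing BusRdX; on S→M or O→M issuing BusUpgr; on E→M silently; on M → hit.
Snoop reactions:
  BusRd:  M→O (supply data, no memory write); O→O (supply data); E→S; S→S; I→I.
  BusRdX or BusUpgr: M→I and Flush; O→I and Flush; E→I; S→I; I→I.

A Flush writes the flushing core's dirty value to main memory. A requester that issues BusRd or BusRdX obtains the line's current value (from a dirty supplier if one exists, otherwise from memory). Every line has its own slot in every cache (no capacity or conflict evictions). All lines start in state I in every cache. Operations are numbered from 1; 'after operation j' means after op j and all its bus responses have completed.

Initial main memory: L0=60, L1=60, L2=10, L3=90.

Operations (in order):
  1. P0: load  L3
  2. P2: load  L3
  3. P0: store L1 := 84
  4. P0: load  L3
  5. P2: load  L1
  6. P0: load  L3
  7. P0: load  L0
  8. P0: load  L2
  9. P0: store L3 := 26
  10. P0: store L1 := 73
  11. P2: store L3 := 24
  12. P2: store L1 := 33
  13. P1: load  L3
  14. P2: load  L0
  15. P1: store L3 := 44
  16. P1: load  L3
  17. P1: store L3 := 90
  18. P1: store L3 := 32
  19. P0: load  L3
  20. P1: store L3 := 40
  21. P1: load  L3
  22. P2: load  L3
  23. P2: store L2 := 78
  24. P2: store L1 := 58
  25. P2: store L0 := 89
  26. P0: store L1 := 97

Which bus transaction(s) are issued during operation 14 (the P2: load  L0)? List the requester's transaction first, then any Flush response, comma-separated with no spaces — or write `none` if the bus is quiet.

bus = BusRd

  op1 P0: load  L3 → E/I/I on L3; bus BusRd; mem=90
  op2 P2: load  L3 → S/I/S on L3; bus BusRd; mem=90
  op3 P0: store L1 := 84 → M/I/I on L1; bus BusRdX; mem=60
  op4 P0: load  L3 → S/I/S on L3; bus (none); mem=90
  op5 P2: load  L1 → O/I/S on L1; bus BusRd; mem=60
  op6 P0: load  L3 → S/I/S on L3; bus (none); mem=90
  op7 P0: load  L0 → E/I/I on L0; bus BusRd; mem=60
  op8 P0: load  L2 → E/I/I on L2; bus BusRd; mem=10
  op9 P0: store L3 := 26 → M/I/I on L3; bus BusUpgr; mem=90
  op10 P0: store L1 := 73 → M/I/I on L1; bus BusUpgr; mem=60
  op11 P2: store L3 := 24 → I/I/M on L3; bus BusRdX Flush; mem=26
  op12 P2: store L1 := 33 → I/I/M on L1; bus BusRdX Flush; mem=73
  op13 P1: load  L3 → I/S/O on L3; bus BusRd; mem=26
  op14 P2: load  L0 → S/I/S on L0; bus BusRd; mem=60
  op15 P1: store L3 := 44 → I/M/I on L3; bus BusUpgr Flush; mem=24
  op16 P1: load  L3 → I/M/I on L3; bus (none); mem=24
  op17 P1: store L3 := 90 → I/M/I on L3; bus (none); mem=24
  op18 P1: store L3 := 32 → I/M/I on L3; bus (none); mem=24
  op19 P0: load  L3 → S/O/I on L3; bus BusRd; mem=24
  op20 P1: store L3 := 40 → I/M/I on L3; bus BusUpgr; mem=24
  op21 P1: load  L3 → I/M/I on L3; bus (none); mem=24
  op22 P2: load  L3 → I/O/S on L3; bus BusRd; mem=24
  op23 P2: store L2 := 78 → I/I/M on L2; bus BusRdX; mem=10
  op24 P2: store L1 := 58 → I/I/M on L1; bus (none); mem=73
  op25 P2: store L0 := 89 → I/I/M on L0; bus BusUpgr; mem=60
  op26 P0: store L1 := 97 → M/I/I on L1; bus BusRdX Flush; mem=58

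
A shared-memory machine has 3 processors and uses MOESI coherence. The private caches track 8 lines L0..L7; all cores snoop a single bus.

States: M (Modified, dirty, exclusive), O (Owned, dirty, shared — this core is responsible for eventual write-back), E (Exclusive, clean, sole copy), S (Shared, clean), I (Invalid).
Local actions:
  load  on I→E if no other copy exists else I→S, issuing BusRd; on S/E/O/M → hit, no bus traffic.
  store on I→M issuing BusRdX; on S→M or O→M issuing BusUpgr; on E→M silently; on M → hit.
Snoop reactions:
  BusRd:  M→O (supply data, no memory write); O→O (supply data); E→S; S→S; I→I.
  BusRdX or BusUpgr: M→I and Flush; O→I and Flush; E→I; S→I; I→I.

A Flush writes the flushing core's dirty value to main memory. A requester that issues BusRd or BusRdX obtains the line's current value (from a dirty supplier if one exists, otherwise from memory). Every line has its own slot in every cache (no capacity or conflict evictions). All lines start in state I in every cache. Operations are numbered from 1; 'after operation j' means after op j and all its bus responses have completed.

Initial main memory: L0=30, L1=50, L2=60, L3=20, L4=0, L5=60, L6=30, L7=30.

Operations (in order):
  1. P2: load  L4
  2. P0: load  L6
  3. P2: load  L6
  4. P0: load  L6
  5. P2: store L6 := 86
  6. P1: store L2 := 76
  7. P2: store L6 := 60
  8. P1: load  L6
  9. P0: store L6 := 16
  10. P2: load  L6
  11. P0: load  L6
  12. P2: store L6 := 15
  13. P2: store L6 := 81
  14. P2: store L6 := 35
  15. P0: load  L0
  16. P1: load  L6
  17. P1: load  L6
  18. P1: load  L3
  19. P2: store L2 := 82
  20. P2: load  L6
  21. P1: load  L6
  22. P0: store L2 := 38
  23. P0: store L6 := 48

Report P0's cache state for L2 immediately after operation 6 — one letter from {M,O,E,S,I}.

state = I

  op1 P2: load  L4 → I/I/E on L4; bus BusRd; mem=0
  op2 P0: load  L6 → E/I/I on L6; bus BusRd; mem=30
  op3 P2: load  L6 → S/I/S on L6; bus BusRd; mem=30
  op4 P0: load  L6 → S/I/S on L6; bus (none); mem=30
  op5 P2: store L6 := 86 → I/I/M on L6; bus BusUpgr; mem=30
  op6 P1: store L2 := 76 → I/M/I on L2; bus BusRdX; mem=60
  op7 P2: store L6 := 60 → I/I/M on L6; bus (none); mem=30
  op8 P1: load  L6 → I/S/O on L6; bus BusRd; mem=30
  op9 P0: store L6 := 16 → M/I/I on L6; bus BusRdX Flush; mem=60
  op10 P2: load  L6 → O/I/S on L6; bus BusRd; mem=60
  op11 P0: load  L6 → O/I/S on L6; bus (none); mem=60
  op12 P2: store L6 := 15 → I/I/M on L6; bus BusUpgr Flush; mem=16
  op13 P2: store L6 := 81 → I/I/M on L6; bus (none); mem=16
  op14 P2: store L6 := 35 → I/I/M on L6; bus (none); mem=16
  op15 P0: load  L0 → E/I/I on L0; bus BusRd; mem=30
  op16 P1: load  L6 → I/S/O on L6; bus BusRd; mem=16
  op17 P1: load  L6 → I/S/O on L6; bus (none); mem=16
  op18 P1: load  L3 → I/E/I on L3; bus BusRd; mem=20
  op19 P2: store L2 := 82 → I/I/M on L2; bus BusRdX Flush; mem=76
  op20 P2: load  L6 → I/S/O on L6; bus (none); mem=16
  op21 P1: load  L6 → I/S/O on L6; bus (none); mem=16
  op22 P0: store L2 := 38 → M/I/I on L2; bus BusRdX Flush; mem=82
  op23 P0: store L6 := 48 → M/I/I on L6; bus BusRdX Flush; mem=35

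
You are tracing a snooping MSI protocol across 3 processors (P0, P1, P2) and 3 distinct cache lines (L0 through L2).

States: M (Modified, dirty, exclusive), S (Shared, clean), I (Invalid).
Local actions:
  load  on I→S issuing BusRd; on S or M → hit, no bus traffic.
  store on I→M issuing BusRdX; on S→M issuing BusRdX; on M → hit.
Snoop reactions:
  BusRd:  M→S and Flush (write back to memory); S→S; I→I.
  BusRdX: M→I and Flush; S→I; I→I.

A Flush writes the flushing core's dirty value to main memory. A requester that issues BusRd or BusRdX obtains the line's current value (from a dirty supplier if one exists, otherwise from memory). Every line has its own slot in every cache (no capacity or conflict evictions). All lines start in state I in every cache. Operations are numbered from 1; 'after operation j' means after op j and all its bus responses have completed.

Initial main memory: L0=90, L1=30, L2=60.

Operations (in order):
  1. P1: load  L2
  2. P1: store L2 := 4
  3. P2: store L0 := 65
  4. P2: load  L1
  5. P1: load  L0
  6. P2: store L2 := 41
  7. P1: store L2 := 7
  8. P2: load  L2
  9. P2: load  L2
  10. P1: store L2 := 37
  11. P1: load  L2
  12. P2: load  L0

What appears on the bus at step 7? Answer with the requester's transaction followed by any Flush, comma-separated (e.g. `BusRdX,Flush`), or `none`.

  op1 P1: load  L2 → I/S/I on L2; bus BusRd; mem=60
  op2 P1: store L2 := 4 → I/M/I on L2; bus BusRdX; mem=60
  op3 P2: store L0 := 65 → I/I/M on L0; bus BusRdX; mem=90
  op4 P2: load  L1 → I/I/S on L1; bus BusRd; mem=30
  op5 P1: load  L0 → I/S/S on L0; bus BusRd Flush; mem=65
  op6 P2: store L2 := 41 → I/I/M on L2; bus BusRdX Flush; mem=4
  op7 P1: store L2 := 7 → I/M/I on L2; bus BusRdX Flush; mem=41
  op8 P2: load  L2 → I/S/S on L2; bus BusRd Flush; mem=7
  op9 P2: load  L2 → I/S/S on L2; bus (none); mem=7
  op10 P1: store L2 := 37 → I/M/I on L2; bus BusRdX; mem=7
  op11 P1: load  L2 → I/M/I on L2; bus (none); mem=7
  op12 P2: load  L0 → I/S/S on L0; bus (none); mem=65

bus = BusRdX,Flush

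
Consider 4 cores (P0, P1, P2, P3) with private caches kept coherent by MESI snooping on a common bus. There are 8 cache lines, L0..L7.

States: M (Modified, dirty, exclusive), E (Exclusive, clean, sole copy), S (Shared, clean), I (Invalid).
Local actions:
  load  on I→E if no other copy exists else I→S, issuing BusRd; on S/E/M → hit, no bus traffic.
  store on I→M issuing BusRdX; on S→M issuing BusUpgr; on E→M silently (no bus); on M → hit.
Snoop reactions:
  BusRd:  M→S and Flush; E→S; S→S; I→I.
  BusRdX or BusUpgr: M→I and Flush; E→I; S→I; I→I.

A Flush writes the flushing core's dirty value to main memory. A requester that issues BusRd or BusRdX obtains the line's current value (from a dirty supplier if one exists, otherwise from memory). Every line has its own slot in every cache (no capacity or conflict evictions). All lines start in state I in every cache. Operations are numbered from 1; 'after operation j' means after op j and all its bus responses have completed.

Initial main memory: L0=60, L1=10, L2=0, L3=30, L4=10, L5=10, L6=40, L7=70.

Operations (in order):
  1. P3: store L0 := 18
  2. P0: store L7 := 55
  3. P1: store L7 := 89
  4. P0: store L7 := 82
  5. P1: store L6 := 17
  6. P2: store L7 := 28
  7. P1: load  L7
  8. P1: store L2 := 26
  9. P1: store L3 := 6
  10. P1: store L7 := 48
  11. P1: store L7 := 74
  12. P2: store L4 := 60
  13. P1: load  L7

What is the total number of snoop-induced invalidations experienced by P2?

invalidations = 1

step 1: P3: store L0 := 18  ⟶  IIIM  (L0)  txn=BusRdX  M[L0]=60
step 2: P0: store L7 := 55  ⟶  MIII  (L7)  txn=BusRdX  M[L7]=70
step 3: P1: store L7 := 89  ⟶  IMII  (L7)  txn=BusRdX+Flush  M[L7]=55
step 4: P0: store L7 := 82  ⟶  MIII  (L7)  txn=BusRdX+Flush  M[L7]=89
step 5: P1: store L6 := 17  ⟶  IMII  (L6)  txn=BusRdX  M[L6]=40
step 6: P2: store L7 := 28  ⟶  IIMI  (L7)  txn=BusRdX+Flush  M[L7]=82
step 7: P1: load  L7  ⟶  ISSI  (L7)  txn=BusRd+Flush  M[L7]=28
step 8: P1: store L2 := 26  ⟶  IMII  (L2)  txn=BusRdX  M[L2]=0
step 9: P1: store L3 := 6  ⟶  IMII  (L3)  txn=BusRdX  M[L3]=30
step 10: P1: store L7 := 48  ⟶  IMII  (L7)  txn=BusUpgr  M[L7]=28
step 11: P1: store L7 := 74  ⟶  IMII  (L7)  txn=∅  M[L7]=28
step 12: P2: store L4 := 60  ⟶  IIMI  (L4)  txn=BusRdX  M[L4]=10
step 13: P1: load  L7  ⟶  IMII  (L7)  txn=∅  M[L7]=28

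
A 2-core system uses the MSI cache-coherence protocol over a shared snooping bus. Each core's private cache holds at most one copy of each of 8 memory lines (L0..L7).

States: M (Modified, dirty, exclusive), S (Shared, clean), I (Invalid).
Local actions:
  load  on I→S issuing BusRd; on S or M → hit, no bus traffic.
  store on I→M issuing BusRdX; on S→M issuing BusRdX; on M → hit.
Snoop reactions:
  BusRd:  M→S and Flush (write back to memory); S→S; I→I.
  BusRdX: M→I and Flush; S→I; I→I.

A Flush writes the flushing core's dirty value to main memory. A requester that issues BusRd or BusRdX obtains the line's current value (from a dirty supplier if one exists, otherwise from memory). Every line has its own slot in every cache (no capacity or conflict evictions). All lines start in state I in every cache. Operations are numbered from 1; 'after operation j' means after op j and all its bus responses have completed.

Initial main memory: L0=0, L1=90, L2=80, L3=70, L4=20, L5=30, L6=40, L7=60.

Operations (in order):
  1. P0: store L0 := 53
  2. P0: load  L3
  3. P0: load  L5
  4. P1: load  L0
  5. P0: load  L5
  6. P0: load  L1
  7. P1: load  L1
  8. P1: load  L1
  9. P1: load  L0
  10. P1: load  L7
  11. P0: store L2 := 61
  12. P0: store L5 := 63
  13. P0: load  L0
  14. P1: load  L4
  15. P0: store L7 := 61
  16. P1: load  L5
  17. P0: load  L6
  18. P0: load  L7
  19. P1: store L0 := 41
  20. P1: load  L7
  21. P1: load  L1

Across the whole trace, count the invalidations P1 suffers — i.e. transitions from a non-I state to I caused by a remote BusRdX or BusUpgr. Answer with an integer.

invalidations = 1

[1] P0: store L0 := 53 | P0:M(53), P1:I | bus: BusRdX
[2] P0: load  L3 | P0:S(70), P1:I | bus: BusRd
[3] P0: load  L5 | P0:S(30), P1:I | bus: BusRd
[4] P1: load  L0 | P0:S(53), P1:S(53) | bus: BusRd,Flush
[5] P0: load  L5 | P0:S(30), P1:I | bus: none
[6] P0: load  L1 | P0:S(90), P1:I | bus: BusRd
[7] P1: load  L1 | P0:S(90), P1:S(90) | bus: BusRd
[8] P1: load  L1 | P0:S(90), P1:S(90) | bus: none
[9] P1: load  L0 | P0:S(53), P1:S(53) | bus: none
[10] P1: load  L7 | P0:I, P1:S(60) | bus: BusRd
[11] P0: store L2 := 61 | P0:M(61), P1:I | bus: BusRdX
[12] P0: store L5 := 63 | P0:M(63), P1:I | bus: BusRdX
[13] P0: load  L0 | P0:S(53), P1:S(53) | bus: none
[14] P1: load  L4 | P0:I, P1:S(20) | bus: BusRd
[15] P0: store L7 := 61 | P0:M(61), P1:I | bus: BusRdX
[16] P1: load  L5 | P0:S(63), P1:S(63) | bus: BusRd,Flush
[17] P0: load  L6 | P0:S(40), P1:I | bus: BusRd
[18] P0: load  L7 | P0:M(61), P1:I | bus: none
[19] P1: store L0 := 41 | P0:I, P1:M(41) | bus: BusRdX
[20] P1: load  L7 | P0:S(61), P1:S(61) | bus: BusRd,Flush
[21] P1: load  L1 | P0:S(90), P1:S(90) | bus: none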